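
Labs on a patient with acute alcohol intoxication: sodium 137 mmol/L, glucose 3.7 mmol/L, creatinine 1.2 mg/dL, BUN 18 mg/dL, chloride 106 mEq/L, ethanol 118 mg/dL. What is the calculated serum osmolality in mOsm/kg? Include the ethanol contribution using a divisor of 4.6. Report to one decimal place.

309.8 mOsm/kg

Calculated osmolality = 2·Na + glucose + BUN/2.8 + ethanol/4.6
= 2·137 + 3.7 + 18/2.8 + 118/4.6
= 274 + 3.70 + 6.43 + 25.65
= 309.78 mOsm/kg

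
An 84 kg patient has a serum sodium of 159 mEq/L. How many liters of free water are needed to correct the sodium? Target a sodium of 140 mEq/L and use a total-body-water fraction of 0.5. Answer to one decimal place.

5.7 L

TBW = 0.5 · 84 = 42 L
Free water deficit = TBW · (Na/140 − 1)
= 42 · (159/140 − 1)
= 42 · 0.1357
= 5.7 L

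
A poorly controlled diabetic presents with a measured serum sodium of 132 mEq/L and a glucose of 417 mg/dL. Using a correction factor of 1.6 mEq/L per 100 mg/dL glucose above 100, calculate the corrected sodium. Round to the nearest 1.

137 mEq/L

Corrected Na = measured Na + 1.6 · (glucose − 100)/100
= 132 + 1.6 · (417 − 100)/100
= 132 + 5.1
= 137.1 mEq/L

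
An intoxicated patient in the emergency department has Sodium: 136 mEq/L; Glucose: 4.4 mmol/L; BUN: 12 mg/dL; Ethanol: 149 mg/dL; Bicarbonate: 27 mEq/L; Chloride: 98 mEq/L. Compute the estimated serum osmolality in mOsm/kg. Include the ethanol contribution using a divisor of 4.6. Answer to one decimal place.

Calculated osmolality = 2·Na + glucose + BUN/2.8 + ethanol/4.6
= 2·136 + 4.4 + 12/2.8 + 149/4.6
= 272 + 4.40 + 4.29 + 32.39
= 313.08 mOsm/kg

313.1 mOsm/kg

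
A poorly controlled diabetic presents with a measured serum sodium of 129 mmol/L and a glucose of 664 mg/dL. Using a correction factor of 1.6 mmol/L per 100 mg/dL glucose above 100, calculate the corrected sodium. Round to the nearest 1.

138 mmol/L

Corrected Na = measured Na + 1.6 · (glucose − 100)/100
= 129 + 1.6 · (664 − 100)/100
= 129 + 9
= 138 mmol/L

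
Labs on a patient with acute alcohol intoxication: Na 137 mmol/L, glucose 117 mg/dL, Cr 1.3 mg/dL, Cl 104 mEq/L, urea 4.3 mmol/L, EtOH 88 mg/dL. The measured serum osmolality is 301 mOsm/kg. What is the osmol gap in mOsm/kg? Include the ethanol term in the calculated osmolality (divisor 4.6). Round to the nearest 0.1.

-2.9 mOsm/kg

Calculated osmolality = 2·Na + glucose/18 + urea + ethanol/4.6
= 2·137 + 117/18 + 4.3 + 88/4.6
= 274 + 6.50 + 4.30 + 19.13
= 303.93 mOsm/kg ≈ 303.9 mOsm/kg
Osmolar gap = measured − calculated = 301 − 303.9 = -2.9 mOsm/kg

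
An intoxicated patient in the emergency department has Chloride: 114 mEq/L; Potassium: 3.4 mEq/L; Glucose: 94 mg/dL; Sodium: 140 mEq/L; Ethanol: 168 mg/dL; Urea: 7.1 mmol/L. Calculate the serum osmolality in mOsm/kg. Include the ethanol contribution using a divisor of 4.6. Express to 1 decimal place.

Calculated osmolality = 2·Na + glucose/18 + urea + ethanol/4.6
= 2·140 + 94/18 + 7.1 + 168/4.6
= 280 + 5.22 + 7.10 + 36.52
= 328.84 mOsm/kg

328.8 mOsm/kg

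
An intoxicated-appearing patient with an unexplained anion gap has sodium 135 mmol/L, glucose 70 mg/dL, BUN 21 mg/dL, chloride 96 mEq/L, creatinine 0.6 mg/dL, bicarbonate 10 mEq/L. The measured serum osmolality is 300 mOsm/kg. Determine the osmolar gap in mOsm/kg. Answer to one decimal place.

18.6 mOsm/kg

Calculated osmolality = 2·Na + glucose/18 + BUN/2.8
= 2·135 + 70/18 + 21/2.8
= 270 + 3.89 + 7.50
= 281.39 mOsm/kg ≈ 281.4 mOsm/kg
Osmolar gap = measured − calculated = 300 − 281.4 = 18.6 mOsm/kg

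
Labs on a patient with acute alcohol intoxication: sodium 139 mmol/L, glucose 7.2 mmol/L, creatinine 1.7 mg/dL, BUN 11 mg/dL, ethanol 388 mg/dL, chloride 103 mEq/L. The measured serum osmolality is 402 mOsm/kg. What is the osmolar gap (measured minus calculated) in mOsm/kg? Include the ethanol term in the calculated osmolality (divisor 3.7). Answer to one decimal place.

8.0 mOsm/kg

Calculated osmolality = 2·Na + glucose + BUN/2.8 + ethanol/3.7
= 2·139 + 7.2 + 11/2.8 + 388/3.7
= 278 + 7.20 + 3.93 + 104.86
= 393.99 mOsm/kg ≈ 394.0 mOsm/kg
Osmolar gap = measured − calculated = 402 − 394.0 = 8.0 mOsm/kg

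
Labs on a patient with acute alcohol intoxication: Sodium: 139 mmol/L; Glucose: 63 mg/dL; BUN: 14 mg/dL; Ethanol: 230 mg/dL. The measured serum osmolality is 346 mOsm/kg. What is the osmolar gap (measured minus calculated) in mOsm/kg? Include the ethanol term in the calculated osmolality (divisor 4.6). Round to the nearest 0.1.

Calculated osmolality = 2·Na + glucose/18 + BUN/2.8 + ethanol/4.6
= 2·139 + 63/18 + 14/2.8 + 230/4.6
= 278 + 3.50 + 5 + 50
= 336.5 mOsm/kg ≈ 336.5 mOsm/kg
Osmolar gap = measured − calculated = 346 − 336.5 = 9.5 mOsm/kg

9.5 mOsm/kg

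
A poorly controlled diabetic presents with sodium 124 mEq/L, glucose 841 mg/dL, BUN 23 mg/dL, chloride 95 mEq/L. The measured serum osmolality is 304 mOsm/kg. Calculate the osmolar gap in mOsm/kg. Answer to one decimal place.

Calculated osmolality = 2·Na + glucose/18 + BUN/2.8
= 2·124 + 841/18 + 23/2.8
= 248 + 46.72 + 8.21
= 302.93 mOsm/kg ≈ 302.9 mOsm/kg
Osmolar gap = measured − calculated = 304 − 302.9 = 1.1 mOsm/kg

1.1 mOsm/kg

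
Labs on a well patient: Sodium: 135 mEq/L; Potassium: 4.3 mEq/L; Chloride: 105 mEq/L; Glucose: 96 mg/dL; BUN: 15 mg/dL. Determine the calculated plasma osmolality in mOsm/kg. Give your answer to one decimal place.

Calculated osmolality = 2·Na + glucose/18 + BUN/2.8
= 2·135 + 96/18 + 15/2.8
= 270 + 5.33 + 5.36
= 280.69 mOsm/kg

280.7 mOsm/kg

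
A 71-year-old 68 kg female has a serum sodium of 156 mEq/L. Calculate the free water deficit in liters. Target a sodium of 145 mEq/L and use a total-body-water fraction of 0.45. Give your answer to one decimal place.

2.3 L

TBW = 0.45 · 68 = 30.6 L
Free water deficit = TBW · (Na/145 − 1)
= 30.6 · (156/145 − 1)
= 30.6 · 0.0759
= 2.32 L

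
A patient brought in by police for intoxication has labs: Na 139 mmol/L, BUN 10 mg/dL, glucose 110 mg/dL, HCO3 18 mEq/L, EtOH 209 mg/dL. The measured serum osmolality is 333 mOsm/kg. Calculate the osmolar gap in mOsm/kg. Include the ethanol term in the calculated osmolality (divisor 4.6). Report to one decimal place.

-0.1 mOsm/kg

Calculated osmolality = 2·Na + glucose/18 + BUN/2.8 + ethanol/4.6
= 2·139 + 110/18 + 10/2.8 + 209/4.6
= 278 + 6.11 + 3.57 + 45.43
= 333.11 mOsm/kg ≈ 333.1 mOsm/kg
Osmolar gap = measured − calculated = 333 − 333.1 = -0.1 mOsm/kg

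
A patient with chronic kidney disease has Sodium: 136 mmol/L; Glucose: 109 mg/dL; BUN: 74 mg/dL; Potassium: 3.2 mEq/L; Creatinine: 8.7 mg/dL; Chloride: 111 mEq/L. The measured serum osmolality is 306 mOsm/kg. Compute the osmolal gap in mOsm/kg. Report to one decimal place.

1.5 mOsm/kg

Calculated osmolality = 2·Na + glucose/18 + BUN/2.8
= 2·136 + 109/18 + 74/2.8
= 272 + 6.06 + 26.43
= 304.49 mOsm/kg ≈ 304.5 mOsm/kg
Osmolar gap = measured − calculated = 306 − 304.5 = 1.5 mOsm/kg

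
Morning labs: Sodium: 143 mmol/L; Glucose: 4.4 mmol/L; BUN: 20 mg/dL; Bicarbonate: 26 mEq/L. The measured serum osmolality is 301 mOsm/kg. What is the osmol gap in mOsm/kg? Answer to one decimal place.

Calculated osmolality = 2·Na + glucose + BUN/2.8
= 2·143 + 4.4 + 20/2.8
= 286 + 4.40 + 7.14
= 297.54 mOsm/kg ≈ 297.5 mOsm/kg
Osmolar gap = measured − calculated = 301 − 297.5 = 3.5 mOsm/kg

3.5 mOsm/kg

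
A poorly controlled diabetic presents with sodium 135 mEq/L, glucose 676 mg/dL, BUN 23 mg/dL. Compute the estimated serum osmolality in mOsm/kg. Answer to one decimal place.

Calculated osmolality = 2·Na + glucose/18 + BUN/2.8
= 2·135 + 676/18 + 23/2.8
= 270 + 37.56 + 8.21
= 315.77 mOsm/kg

315.8 mOsm/kg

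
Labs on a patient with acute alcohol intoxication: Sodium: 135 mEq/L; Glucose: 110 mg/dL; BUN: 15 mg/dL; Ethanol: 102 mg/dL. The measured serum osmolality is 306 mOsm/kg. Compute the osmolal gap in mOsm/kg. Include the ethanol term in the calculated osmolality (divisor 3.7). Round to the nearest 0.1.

Calculated osmolality = 2·Na + glucose/18 + BUN/2.8 + ethanol/3.7
= 2·135 + 110/18 + 15/2.8 + 102/3.7
= 270 + 6.11 + 5.36 + 27.57
= 309.04 mOsm/kg ≈ 309.0 mOsm/kg
Osmolar gap = measured − calculated = 306 − 309.0 = -3.0 mOsm/kg

-3.0 mOsm/kg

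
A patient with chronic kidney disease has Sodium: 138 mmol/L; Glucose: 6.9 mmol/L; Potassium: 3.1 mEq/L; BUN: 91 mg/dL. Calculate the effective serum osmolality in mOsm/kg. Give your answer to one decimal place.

282.9 mOsm/kg

Effective osmolality excludes urea (freely permeant across cell membranes):
2·Na + glucose
= 2·138 + 6.9
= 276 + 6.9
= 282.9 mOsm/kg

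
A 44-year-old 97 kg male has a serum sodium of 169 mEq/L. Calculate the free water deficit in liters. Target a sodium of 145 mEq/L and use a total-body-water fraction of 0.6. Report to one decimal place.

9.6 L

TBW = 0.6 · 97 = 58.2 L
Free water deficit = TBW · (Na/145 − 1)
= 58.2 · (169/145 − 1)
= 58.2 · 0.1655
= 9.63 L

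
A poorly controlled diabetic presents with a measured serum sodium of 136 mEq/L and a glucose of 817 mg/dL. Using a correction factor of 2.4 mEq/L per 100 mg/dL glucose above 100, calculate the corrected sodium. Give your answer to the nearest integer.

153 mEq/L

Corrected Na = measured Na + 2.4 · (glucose − 100)/100
= 136 + 2.4 · (817 − 100)/100
= 136 + 17.2
= 153.2 mEq/L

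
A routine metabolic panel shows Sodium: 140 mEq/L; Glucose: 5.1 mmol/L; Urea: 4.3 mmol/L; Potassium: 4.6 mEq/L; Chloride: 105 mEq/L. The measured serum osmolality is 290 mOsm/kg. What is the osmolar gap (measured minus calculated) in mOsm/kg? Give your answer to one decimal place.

Calculated osmolality = 2·Na + glucose + urea
= 2·140 + 5.1 + 4.3
= 280 + 5.10 + 4.30
= 289.4 mOsm/kg ≈ 289.4 mOsm/kg
Osmolar gap = measured − calculated = 290 − 289.4 = 0.6 mOsm/kg

0.6 mOsm/kg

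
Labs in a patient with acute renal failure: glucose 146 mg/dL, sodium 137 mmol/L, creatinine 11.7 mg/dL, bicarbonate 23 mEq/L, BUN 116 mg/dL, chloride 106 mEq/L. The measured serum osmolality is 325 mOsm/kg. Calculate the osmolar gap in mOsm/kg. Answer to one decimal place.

Calculated osmolality = 2·Na + glucose/18 + BUN/2.8
= 2·137 + 146/18 + 116/2.8
= 274 + 8.11 + 41.43
= 323.54 mOsm/kg ≈ 323.5 mOsm/kg
Osmolar gap = measured − calculated = 325 − 323.5 = 1.5 mOsm/kg

1.5 mOsm/kg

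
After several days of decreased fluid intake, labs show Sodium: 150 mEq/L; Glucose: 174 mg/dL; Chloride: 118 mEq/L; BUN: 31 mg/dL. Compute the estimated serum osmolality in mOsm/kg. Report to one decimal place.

Calculated osmolality = 2·Na + glucose/18 + BUN/2.8
= 2·150 + 174/18 + 31/2.8
= 300 + 9.67 + 11.07
= 320.74 mOsm/kg

320.7 mOsm/kg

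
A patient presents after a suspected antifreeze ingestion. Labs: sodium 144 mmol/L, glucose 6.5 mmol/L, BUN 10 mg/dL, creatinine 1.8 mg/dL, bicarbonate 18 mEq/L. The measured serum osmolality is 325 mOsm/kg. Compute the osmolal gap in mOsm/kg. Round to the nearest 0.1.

Calculated osmolality = 2·Na + glucose + BUN/2.8
= 2·144 + 6.5 + 10/2.8
= 288 + 6.50 + 3.57
= 298.07 mOsm/kg ≈ 298.1 mOsm/kg
Osmolar gap = measured − calculated = 325 − 298.1 = 26.9 mOsm/kg

26.9 mOsm/kg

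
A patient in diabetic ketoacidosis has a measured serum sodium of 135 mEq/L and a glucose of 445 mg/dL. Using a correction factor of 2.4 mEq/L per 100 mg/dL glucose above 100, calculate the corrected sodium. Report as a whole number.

143 mEq/L

Corrected Na = measured Na + 2.4 · (glucose − 100)/100
= 135 + 2.4 · (445 − 100)/100
= 135 + 8.3
= 143.3 mEq/L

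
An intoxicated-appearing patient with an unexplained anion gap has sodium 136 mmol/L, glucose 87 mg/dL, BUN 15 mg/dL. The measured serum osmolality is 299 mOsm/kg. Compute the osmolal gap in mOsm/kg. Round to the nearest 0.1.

16.8 mOsm/kg

Calculated osmolality = 2·Na + glucose/18 + BUN/2.8
= 2·136 + 87/18 + 15/2.8
= 272 + 4.83 + 5.36
= 282.19 mOsm/kg ≈ 282.2 mOsm/kg
Osmolar gap = measured − calculated = 299 − 282.2 = 16.8 mOsm/kg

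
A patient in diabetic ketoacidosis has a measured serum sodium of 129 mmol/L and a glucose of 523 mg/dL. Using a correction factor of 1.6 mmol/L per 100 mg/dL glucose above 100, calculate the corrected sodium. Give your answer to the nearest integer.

136 mmol/L

Corrected Na = measured Na + 1.6 · (glucose − 100)/100
= 129 + 1.6 · (523 − 100)/100
= 129 + 6.8
= 135.8 mmol/L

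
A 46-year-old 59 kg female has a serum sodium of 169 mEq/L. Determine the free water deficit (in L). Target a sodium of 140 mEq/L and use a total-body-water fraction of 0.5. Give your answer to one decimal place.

TBW = 0.5 · 59 = 29.5 L
Free water deficit = TBW · (Na/140 − 1)
= 29.5 · (169/140 − 1)
= 29.5 · 0.2071
= 6.11 L

6.1 L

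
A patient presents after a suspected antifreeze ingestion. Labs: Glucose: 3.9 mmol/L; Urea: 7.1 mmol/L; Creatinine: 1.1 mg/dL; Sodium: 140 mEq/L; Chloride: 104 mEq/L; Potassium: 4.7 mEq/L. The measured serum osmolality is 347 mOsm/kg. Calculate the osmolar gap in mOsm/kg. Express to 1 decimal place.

56.0 mOsm/kg

Calculated osmolality = 2·Na + glucose + urea
= 2·140 + 3.9 + 7.1
= 280 + 3.90 + 7.10
= 291 mOsm/kg ≈ 291.0 mOsm/kg
Osmolar gap = measured − calculated = 347 − 291.0 = 56.0 mOsm/kg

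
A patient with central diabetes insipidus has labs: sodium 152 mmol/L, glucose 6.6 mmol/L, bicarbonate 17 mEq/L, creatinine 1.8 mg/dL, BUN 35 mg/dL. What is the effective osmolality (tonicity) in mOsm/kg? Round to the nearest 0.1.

Effective osmolality excludes urea (freely permeant across cell membranes):
2·Na + glucose
= 2·152 + 6.6
= 304 + 6.6
= 310.6 mOsm/kg

310.6 mOsm/kg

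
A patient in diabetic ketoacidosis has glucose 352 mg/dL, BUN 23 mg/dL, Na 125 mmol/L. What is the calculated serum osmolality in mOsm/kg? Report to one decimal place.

Calculated osmolality = 2·Na + glucose/18 + BUN/2.8
= 2·125 + 352/18 + 23/2.8
= 250 + 19.56 + 8.21
= 277.77 mOsm/kg

277.8 mOsm/kg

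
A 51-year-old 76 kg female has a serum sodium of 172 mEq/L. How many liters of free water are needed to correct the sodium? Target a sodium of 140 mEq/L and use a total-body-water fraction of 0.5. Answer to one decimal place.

TBW = 0.5 · 76 = 38 L
Free water deficit = TBW · (Na/140 − 1)
= 38 · (172/140 − 1)
= 38 · 0.2286
= 8.69 L

8.7 L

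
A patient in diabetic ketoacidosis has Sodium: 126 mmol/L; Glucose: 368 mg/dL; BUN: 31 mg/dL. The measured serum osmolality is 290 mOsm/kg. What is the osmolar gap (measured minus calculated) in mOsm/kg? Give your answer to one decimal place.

Calculated osmolality = 2·Na + glucose/18 + BUN/2.8
= 2·126 + 368/18 + 31/2.8
= 252 + 20.44 + 11.07
= 283.51 mOsm/kg ≈ 283.5 mOsm/kg
Osmolar gap = measured − calculated = 290 − 283.5 = 6.5 mOsm/kg

6.5 mOsm/kg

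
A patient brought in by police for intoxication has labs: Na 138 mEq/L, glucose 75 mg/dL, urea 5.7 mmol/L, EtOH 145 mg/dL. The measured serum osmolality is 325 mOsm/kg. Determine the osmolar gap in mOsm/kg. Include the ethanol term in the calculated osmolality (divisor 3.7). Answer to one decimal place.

Calculated osmolality = 2·Na + glucose/18 + urea + ethanol/3.7
= 2·138 + 75/18 + 5.7 + 145/3.7
= 276 + 4.17 + 5.70 + 39.19
= 325.06 mOsm/kg ≈ 325.1 mOsm/kg
Osmolar gap = measured − calculated = 325 − 325.1 = -0.1 mOsm/kg

-0.1 mOsm/kg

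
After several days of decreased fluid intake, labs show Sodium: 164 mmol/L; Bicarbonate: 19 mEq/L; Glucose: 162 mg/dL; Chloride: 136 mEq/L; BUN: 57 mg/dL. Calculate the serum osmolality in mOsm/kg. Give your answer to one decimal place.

Calculated osmolality = 2·Na + glucose/18 + BUN/2.8
= 2·164 + 162/18 + 57/2.8
= 328 + 9 + 20.36
= 357.36 mOsm/kg

357.4 mOsm/kg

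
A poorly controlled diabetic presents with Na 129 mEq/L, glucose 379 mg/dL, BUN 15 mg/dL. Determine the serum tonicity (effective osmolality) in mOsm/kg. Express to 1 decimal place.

Effective osmolality excludes urea (freely permeant across cell membranes):
2·Na + glucose/18
= 2·129 + 379/18
= 258 + 21.06
= 279.06 mOsm/kg

279.1 mOsm/kg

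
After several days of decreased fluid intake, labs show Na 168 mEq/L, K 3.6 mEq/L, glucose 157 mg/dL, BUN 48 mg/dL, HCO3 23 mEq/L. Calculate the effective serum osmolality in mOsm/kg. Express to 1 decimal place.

344.7 mOsm/kg

Effective osmolality excludes urea (freely permeant across cell membranes):
2·Na + glucose/18
= 2·168 + 157/18
= 336 + 8.72
= 344.72 mOsm/kg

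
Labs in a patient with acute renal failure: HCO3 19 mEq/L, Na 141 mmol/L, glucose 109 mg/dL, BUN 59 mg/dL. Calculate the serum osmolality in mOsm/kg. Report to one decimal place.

309.1 mOsm/kg

Calculated osmolality = 2·Na + glucose/18 + BUN/2.8
= 2·141 + 109/18 + 59/2.8
= 282 + 6.06 + 21.07
= 309.13 mOsm/kg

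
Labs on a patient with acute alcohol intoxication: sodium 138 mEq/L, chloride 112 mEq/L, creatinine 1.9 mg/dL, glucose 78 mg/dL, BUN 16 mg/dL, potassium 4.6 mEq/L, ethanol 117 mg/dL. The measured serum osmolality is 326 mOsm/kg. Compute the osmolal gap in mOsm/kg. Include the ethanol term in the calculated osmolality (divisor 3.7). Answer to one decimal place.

Calculated osmolality = 2·Na + glucose/18 + BUN/2.8 + ethanol/3.7
= 2·138 + 78/18 + 16/2.8 + 117/3.7
= 276 + 4.33 + 5.71 + 31.62
= 317.66 mOsm/kg ≈ 317.7 mOsm/kg
Osmolar gap = measured − calculated = 326 − 317.7 = 8.3 mOsm/kg

8.3 mOsm/kg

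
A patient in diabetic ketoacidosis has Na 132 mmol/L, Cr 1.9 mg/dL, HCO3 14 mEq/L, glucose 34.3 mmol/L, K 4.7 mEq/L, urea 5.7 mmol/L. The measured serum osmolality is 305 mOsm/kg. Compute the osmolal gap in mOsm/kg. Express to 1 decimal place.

1.0 mOsm/kg

Calculated osmolality = 2·Na + glucose + urea
= 2·132 + 34.3 + 5.7
= 264 + 34.30 + 5.70
= 304 mOsm/kg ≈ 304.0 mOsm/kg
Osmolar gap = measured − calculated = 305 − 304.0 = 1.0 mOsm/kg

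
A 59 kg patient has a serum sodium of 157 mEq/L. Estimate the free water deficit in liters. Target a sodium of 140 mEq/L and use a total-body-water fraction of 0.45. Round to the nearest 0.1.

TBW = 0.45 · 59 = 26.55 L
Free water deficit = TBW · (Na/140 − 1)
= 26.55 · (157/140 − 1)
= 26.55 · 0.1214
= 3.22 L

3.2 L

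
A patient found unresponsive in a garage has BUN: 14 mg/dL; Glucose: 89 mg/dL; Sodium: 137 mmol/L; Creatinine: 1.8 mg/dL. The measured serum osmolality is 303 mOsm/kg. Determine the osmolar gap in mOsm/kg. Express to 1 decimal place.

19.1 mOsm/kg

Calculated osmolality = 2·Na + glucose/18 + BUN/2.8
= 2·137 + 89/18 + 14/2.8
= 274 + 4.94 + 5
= 283.94 mOsm/kg ≈ 283.9 mOsm/kg
Osmolar gap = measured − calculated = 303 − 283.9 = 19.1 mOsm/kg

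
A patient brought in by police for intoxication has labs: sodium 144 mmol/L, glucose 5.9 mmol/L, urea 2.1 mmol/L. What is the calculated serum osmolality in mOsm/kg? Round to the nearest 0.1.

296.0 mOsm/kg

Calculated osmolality = 2·Na + glucose + urea
= 2·144 + 5.9 + 2.1
= 288 + 5.90 + 2.10
= 296 mOsm/kg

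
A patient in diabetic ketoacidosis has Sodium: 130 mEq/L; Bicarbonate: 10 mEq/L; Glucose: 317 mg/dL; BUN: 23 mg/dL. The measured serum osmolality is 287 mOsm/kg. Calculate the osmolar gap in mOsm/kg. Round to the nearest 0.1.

Calculated osmolality = 2·Na + glucose/18 + BUN/2.8
= 2·130 + 317/18 + 23/2.8
= 260 + 17.61 + 8.21
= 285.82 mOsm/kg ≈ 285.8 mOsm/kg
Osmolar gap = measured − calculated = 287 − 285.8 = 1.2 mOsm/kg

1.2 mOsm/kg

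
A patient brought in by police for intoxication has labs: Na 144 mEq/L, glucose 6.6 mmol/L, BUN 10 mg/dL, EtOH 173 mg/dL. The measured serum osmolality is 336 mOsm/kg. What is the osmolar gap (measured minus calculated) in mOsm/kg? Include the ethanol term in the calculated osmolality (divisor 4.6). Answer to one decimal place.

0.2 mOsm/kg

Calculated osmolality = 2·Na + glucose + BUN/2.8 + ethanol/4.6
= 2·144 + 6.6 + 10/2.8 + 173/4.6
= 288 + 6.60 + 3.57 + 37.61
= 335.78 mOsm/kg ≈ 335.8 mOsm/kg
Osmolar gap = measured − calculated = 336 − 335.8 = 0.2 mOsm/kg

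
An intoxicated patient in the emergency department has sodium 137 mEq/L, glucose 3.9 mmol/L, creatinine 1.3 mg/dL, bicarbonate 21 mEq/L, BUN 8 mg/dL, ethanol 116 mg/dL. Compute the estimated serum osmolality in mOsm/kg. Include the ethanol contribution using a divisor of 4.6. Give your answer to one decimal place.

Calculated osmolality = 2·Na + glucose + BUN/2.8 + ethanol/4.6
= 2·137 + 3.9 + 8/2.8 + 116/4.6
= 274 + 3.90 + 2.86 + 25.22
= 305.98 mOsm/kg

306.0 mOsm/kg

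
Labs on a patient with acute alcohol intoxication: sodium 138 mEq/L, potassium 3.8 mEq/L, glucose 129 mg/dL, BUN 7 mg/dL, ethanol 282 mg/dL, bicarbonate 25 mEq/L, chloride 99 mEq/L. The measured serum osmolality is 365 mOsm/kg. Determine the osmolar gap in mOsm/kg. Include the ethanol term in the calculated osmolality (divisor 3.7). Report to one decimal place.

3.1 mOsm/kg

Calculated osmolality = 2·Na + glucose/18 + BUN/2.8 + ethanol/3.7
= 2·138 + 129/18 + 7/2.8 + 282/3.7
= 276 + 7.17 + 2.50 + 76.22
= 361.89 mOsm/kg ≈ 361.9 mOsm/kg
Osmolar gap = measured − calculated = 365 − 361.9 = 3.1 mOsm/kg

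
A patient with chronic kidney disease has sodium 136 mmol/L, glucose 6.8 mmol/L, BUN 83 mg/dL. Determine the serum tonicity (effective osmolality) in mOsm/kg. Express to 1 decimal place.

Effective osmolality excludes urea (freely permeant across cell membranes):
2·Na + glucose
= 2·136 + 6.8
= 272 + 6.8
= 278.8 mOsm/kg

278.8 mOsm/kg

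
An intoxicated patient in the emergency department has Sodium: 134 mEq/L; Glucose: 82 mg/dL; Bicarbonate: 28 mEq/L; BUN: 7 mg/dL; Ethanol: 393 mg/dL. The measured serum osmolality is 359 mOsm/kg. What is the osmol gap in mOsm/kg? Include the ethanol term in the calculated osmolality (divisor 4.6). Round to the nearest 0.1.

-1.5 mOsm/kg

Calculated osmolality = 2·Na + glucose/18 + BUN/2.8 + ethanol/4.6
= 2·134 + 82/18 + 7/2.8 + 393/4.6
= 268 + 4.56 + 2.50 + 85.43
= 360.49 mOsm/kg ≈ 360.5 mOsm/kg
Osmolar gap = measured − calculated = 359 − 360.5 = -1.5 mOsm/kg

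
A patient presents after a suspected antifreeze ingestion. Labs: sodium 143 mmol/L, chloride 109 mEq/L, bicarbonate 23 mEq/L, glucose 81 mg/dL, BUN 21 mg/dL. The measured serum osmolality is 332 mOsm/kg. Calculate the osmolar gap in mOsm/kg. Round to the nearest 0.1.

Calculated osmolality = 2·Na + glucose/18 + BUN/2.8
= 2·143 + 81/18 + 21/2.8
= 286 + 4.50 + 7.50
= 298 mOsm/kg ≈ 298.0 mOsm/kg
Osmolar gap = measured − calculated = 332 − 298.0 = 34.0 mOsm/kg

34.0 mOsm/kg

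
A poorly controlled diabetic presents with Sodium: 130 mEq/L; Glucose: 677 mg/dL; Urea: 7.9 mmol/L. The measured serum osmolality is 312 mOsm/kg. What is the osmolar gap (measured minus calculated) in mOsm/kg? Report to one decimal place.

Calculated osmolality = 2·Na + glucose/18 + urea
= 2·130 + 677/18 + 7.9
= 260 + 37.61 + 7.90
= 305.51 mOsm/kg ≈ 305.5 mOsm/kg
Osmolar gap = measured − calculated = 312 − 305.5 = 6.5 mOsm/kg

6.5 mOsm/kg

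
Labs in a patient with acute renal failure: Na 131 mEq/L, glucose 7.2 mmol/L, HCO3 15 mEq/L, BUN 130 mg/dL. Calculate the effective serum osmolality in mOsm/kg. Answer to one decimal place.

Effective osmolality excludes urea (freely permeant across cell membranes):
2·Na + glucose
= 2·131 + 7.2
= 262 + 7.2
= 269.2 mOsm/kg

269.2 mOsm/kg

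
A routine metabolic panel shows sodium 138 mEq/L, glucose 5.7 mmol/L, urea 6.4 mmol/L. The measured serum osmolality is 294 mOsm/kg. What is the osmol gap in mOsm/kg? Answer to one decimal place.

5.9 mOsm/kg

Calculated osmolality = 2·Na + glucose + urea
= 2·138 + 5.7 + 6.4
= 276 + 5.70 + 6.40
= 288.1 mOsm/kg ≈ 288.1 mOsm/kg
Osmolar gap = measured − calculated = 294 − 288.1 = 5.9 mOsm/kg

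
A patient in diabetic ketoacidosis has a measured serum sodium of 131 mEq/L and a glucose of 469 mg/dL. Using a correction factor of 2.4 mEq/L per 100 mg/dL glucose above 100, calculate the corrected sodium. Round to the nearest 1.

140 mEq/L

Corrected Na = measured Na + 2.4 · (glucose − 100)/100
= 131 + 2.4 · (469 − 100)/100
= 131 + 8.9
= 139.9 mEq/L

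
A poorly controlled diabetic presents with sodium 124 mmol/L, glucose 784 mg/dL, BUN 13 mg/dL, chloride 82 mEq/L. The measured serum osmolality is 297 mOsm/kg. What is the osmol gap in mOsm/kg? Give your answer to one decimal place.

0.8 mOsm/kg

Calculated osmolality = 2·Na + glucose/18 + BUN/2.8
= 2·124 + 784/18 + 13/2.8
= 248 + 43.56 + 4.64
= 296.2 mOsm/kg ≈ 296.2 mOsm/kg
Osmolar gap = measured − calculated = 297 − 296.2 = 0.8 mOsm/kg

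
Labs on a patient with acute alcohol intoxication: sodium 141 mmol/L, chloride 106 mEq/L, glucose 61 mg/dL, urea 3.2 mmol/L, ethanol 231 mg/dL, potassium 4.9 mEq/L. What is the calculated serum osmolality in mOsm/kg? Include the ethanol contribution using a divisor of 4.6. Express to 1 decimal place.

Calculated osmolality = 2·Na + glucose/18 + urea + ethanol/4.6
= 2·141 + 61/18 + 3.2 + 231/4.6
= 282 + 3.39 + 3.20 + 50.22
= 338.81 mOsm/kg

338.8 mOsm/kg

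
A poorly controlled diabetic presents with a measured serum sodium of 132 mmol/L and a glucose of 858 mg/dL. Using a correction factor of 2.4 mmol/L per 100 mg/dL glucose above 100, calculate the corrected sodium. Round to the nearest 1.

150 mmol/L

Corrected Na = measured Na + 2.4 · (glucose − 100)/100
= 132 + 2.4 · (858 − 100)/100
= 132 + 18.2
= 150.2 mmol/L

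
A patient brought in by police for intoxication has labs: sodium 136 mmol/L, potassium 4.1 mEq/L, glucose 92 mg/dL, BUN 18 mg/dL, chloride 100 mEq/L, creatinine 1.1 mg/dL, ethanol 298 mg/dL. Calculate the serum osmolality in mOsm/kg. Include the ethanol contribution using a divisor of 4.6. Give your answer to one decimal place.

Calculated osmolality = 2·Na + glucose/18 + BUN/2.8 + ethanol/4.6
= 2·136 + 92/18 + 18/2.8 + 298/4.6
= 272 + 5.11 + 6.43 + 64.78
= 348.32 mOsm/kg

348.3 mOsm/kg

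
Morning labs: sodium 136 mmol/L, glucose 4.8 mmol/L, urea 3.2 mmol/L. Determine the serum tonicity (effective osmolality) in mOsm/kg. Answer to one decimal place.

Effective osmolality excludes urea (freely permeant across cell membranes):
2·Na + glucose
= 2·136 + 4.8
= 272 + 4.8
= 276.8 mOsm/kg

276.8 mOsm/kg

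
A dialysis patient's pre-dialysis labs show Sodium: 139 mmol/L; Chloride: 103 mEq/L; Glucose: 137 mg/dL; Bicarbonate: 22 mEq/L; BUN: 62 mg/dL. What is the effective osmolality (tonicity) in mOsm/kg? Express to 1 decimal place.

Effective osmolality excludes urea (freely permeant across cell membranes):
2·Na + glucose/18
= 2·139 + 137/18
= 278 + 7.61
= 285.61 mOsm/kg

285.6 mOsm/kg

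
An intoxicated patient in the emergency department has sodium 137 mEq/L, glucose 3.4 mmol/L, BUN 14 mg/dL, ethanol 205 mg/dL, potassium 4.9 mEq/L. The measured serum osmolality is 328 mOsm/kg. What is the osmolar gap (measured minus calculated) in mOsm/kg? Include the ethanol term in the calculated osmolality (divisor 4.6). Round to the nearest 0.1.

1.0 mOsm/kg

Calculated osmolality = 2·Na + glucose + BUN/2.8 + ethanol/4.6
= 2·137 + 3.4 + 14/2.8 + 205/4.6
= 274 + 3.40 + 5 + 44.57
= 326.97 mOsm/kg ≈ 327.0 mOsm/kg
Osmolar gap = measured − calculated = 328 − 327.0 = 1.0 mOsm/kg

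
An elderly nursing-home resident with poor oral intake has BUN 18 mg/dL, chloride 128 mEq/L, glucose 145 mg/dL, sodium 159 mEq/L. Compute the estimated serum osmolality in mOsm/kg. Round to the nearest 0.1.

Calculated osmolality = 2·Na + glucose/18 + BUN/2.8
= 2·159 + 145/18 + 18/2.8
= 318 + 8.06 + 6.43
= 332.49 mOsm/kg

332.5 mOsm/kg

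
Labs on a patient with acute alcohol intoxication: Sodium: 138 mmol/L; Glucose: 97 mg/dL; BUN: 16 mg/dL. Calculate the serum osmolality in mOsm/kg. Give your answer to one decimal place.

Calculated osmolality = 2·Na + glucose/18 + BUN/2.8
= 2·138 + 97/18 + 16/2.8
= 276 + 5.39 + 5.71
= 287.1 mOsm/kg

287.1 mOsm/kg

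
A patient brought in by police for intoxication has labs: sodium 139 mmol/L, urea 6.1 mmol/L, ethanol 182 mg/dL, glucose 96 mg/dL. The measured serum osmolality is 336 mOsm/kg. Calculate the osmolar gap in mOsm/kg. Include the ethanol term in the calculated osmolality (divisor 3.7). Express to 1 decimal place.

-2.6 mOsm/kg

Calculated osmolality = 2·Na + glucose/18 + urea + ethanol/3.7
= 2·139 + 96/18 + 6.1 + 182/3.7
= 278 + 5.33 + 6.10 + 49.19
= 338.62 mOsm/kg ≈ 338.6 mOsm/kg
Osmolar gap = measured − calculated = 336 − 338.6 = -2.6 mOsm/kg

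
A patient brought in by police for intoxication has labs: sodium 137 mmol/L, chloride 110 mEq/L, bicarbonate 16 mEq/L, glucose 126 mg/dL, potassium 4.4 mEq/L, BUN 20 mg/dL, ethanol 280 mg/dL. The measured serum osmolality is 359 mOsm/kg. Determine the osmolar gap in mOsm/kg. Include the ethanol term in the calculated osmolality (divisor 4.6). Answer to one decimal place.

10.0 mOsm/kg

Calculated osmolality = 2·Na + glucose/18 + BUN/2.8 + ethanol/4.6
= 2·137 + 126/18 + 20/2.8 + 280/4.6
= 274 + 7 + 7.14 + 60.87
= 349.01 mOsm/kg ≈ 349.0 mOsm/kg
Osmolar gap = measured − calculated = 359 − 349.0 = 10.0 mOsm/kg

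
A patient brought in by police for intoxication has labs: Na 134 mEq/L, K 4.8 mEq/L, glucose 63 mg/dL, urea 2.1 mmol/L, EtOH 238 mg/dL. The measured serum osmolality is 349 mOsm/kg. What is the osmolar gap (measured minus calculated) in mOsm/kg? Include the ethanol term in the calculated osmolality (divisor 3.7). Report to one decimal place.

11.1 mOsm/kg

Calculated osmolality = 2·Na + glucose/18 + urea + ethanol/3.7
= 2·134 + 63/18 + 2.1 + 238/3.7
= 268 + 3.50 + 2.10 + 64.32
= 337.92 mOsm/kg ≈ 337.9 mOsm/kg
Osmolar gap = measured − calculated = 349 − 337.9 = 11.1 mOsm/kg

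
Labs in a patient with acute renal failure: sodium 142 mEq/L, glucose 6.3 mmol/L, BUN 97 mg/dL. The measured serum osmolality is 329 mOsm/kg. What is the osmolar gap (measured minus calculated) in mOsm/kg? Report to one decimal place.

4.1 mOsm/kg

Calculated osmolality = 2·Na + glucose + BUN/2.8
= 2·142 + 6.3 + 97/2.8
= 284 + 6.30 + 34.64
= 324.94 mOsm/kg ≈ 324.9 mOsm/kg
Osmolar gap = measured − calculated = 329 − 324.9 = 4.1 mOsm/kg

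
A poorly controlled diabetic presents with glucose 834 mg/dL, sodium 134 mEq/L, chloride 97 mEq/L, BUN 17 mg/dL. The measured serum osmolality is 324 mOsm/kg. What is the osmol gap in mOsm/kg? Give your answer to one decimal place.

Calculated osmolality = 2·Na + glucose/18 + BUN/2.8
= 2·134 + 834/18 + 17/2.8
= 268 + 46.33 + 6.07
= 320.4 mOsm/kg ≈ 320.4 mOsm/kg
Osmolar gap = measured − calculated = 324 − 320.4 = 3.6 mOsm/kg

3.6 mOsm/kg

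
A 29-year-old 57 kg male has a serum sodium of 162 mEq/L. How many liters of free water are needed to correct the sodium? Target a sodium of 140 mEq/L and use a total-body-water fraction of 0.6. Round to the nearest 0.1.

5.4 L

TBW = 0.6 · 57 = 34.2 L
Free water deficit = TBW · (Na/140 − 1)
= 34.2 · (162/140 − 1)
= 34.2 · 0.1571
= 5.37 L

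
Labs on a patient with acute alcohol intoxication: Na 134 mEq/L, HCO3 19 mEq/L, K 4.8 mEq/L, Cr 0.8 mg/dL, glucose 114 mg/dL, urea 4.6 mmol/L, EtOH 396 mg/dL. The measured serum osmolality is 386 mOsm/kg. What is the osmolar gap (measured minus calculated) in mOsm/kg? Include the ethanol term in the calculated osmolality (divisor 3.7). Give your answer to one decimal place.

Calculated osmolality = 2·Na + glucose/18 + urea + ethanol/3.7
= 2·134 + 114/18 + 4.6 + 396/3.7
= 268 + 6.33 + 4.60 + 107.03
= 385.96 mOsm/kg ≈ 386.0 mOsm/kg
Osmolar gap = measured − calculated = 386 − 386.0 = 0.0 mOsm/kg

0.0 mOsm/kg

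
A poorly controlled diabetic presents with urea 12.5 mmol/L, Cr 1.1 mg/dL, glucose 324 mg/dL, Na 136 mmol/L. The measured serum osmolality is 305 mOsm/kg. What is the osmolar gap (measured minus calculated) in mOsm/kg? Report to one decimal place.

Calculated osmolality = 2·Na + glucose/18 + urea
= 2·136 + 324/18 + 12.5
= 272 + 18 + 12.50
= 302.5 mOsm/kg ≈ 302.5 mOsm/kg
Osmolar gap = measured − calculated = 305 − 302.5 = 2.5 mOsm/kg

2.5 mOsm/kg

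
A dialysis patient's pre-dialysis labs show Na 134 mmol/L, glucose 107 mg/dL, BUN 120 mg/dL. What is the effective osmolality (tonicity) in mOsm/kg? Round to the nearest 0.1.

273.9 mOsm/kg

Effective osmolality excludes urea (freely permeant across cell membranes):
2·Na + glucose/18
= 2·134 + 107/18
= 268 + 5.94
= 273.94 mOsm/kg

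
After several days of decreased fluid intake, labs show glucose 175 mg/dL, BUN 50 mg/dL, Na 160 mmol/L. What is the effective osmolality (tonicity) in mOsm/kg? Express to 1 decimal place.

329.7 mOsm/kg

Effective osmolality excludes urea (freely permeant across cell membranes):
2·Na + glucose/18
= 2·160 + 175/18
= 320 + 9.72
= 329.72 mOsm/kg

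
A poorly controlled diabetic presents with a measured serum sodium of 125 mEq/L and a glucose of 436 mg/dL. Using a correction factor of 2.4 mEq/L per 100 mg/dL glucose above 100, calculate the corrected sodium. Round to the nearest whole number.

Corrected Na = measured Na + 2.4 · (glucose − 100)/100
= 125 + 2.4 · (436 − 100)/100
= 125 + 8.1
= 133.1 mEq/L

133 mEq/L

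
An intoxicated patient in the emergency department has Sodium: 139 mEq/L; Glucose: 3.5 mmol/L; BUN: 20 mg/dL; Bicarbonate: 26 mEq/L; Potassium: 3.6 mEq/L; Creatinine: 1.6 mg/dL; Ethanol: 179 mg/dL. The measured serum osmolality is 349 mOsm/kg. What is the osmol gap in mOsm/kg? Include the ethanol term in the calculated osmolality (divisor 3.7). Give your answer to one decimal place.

Calculated osmolality = 2·Na + glucose + BUN/2.8 + ethanol/3.7
= 2·139 + 3.5 + 20/2.8 + 179/3.7
= 278 + 3.50 + 7.14 + 48.38
= 337.02 mOsm/kg ≈ 337.0 mOsm/kg
Osmolar gap = measured − calculated = 349 − 337.0 = 12.0 mOsm/kg

12.0 mOsm/kg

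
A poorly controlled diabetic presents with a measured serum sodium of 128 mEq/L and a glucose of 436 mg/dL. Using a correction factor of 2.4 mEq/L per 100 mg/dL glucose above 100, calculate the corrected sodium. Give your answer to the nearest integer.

136 mEq/L

Corrected Na = measured Na + 2.4 · (glucose − 100)/100
= 128 + 2.4 · (436 − 100)/100
= 128 + 8.1
= 136.1 mEq/L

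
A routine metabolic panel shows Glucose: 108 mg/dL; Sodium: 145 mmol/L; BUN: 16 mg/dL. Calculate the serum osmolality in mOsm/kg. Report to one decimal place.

Calculated osmolality = 2·Na + glucose/18 + BUN/2.8
= 2·145 + 108/18 + 16/2.8
= 290 + 6 + 5.71
= 301.71 mOsm/kg

301.7 mOsm/kg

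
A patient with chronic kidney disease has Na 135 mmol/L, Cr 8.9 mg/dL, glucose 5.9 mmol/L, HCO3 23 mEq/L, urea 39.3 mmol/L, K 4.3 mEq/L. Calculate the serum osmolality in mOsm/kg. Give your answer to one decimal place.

Calculated osmolality = 2·Na + glucose + urea
= 2·135 + 5.9 + 39.3
= 270 + 5.90 + 39.30
= 315.2 mOsm/kg

315.2 mOsm/kg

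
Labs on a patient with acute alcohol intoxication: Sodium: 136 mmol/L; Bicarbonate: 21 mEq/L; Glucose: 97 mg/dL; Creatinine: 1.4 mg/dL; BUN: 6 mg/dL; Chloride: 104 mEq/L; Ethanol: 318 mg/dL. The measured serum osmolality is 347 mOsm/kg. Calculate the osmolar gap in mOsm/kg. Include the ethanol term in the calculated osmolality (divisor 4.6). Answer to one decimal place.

-1.7 mOsm/kg

Calculated osmolality = 2·Na + glucose/18 + BUN/2.8 + ethanol/4.6
= 2·136 + 97/18 + 6/2.8 + 318/4.6
= 272 + 5.39 + 2.14 + 69.13
= 348.66 mOsm/kg ≈ 348.7 mOsm/kg
Osmolar gap = measured − calculated = 347 − 348.7 = -1.7 mOsm/kg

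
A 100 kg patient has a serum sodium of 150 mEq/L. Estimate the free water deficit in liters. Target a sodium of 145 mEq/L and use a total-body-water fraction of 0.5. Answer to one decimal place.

TBW = 0.5 · 100 = 50 L
Free water deficit = TBW · (Na/145 − 1)
= 50 · (150/145 − 1)
= 50 · 0.0345
= 1.73 L

1.7 L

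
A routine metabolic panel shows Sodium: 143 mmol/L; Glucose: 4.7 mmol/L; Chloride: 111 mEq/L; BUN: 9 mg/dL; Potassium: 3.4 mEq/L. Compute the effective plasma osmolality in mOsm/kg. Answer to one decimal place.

Effective osmolality excludes urea (freely permeant across cell membranes):
2·Na + glucose
= 2·143 + 4.7
= 286 + 4.7
= 290.7 mOsm/kg

290.7 mOsm/kg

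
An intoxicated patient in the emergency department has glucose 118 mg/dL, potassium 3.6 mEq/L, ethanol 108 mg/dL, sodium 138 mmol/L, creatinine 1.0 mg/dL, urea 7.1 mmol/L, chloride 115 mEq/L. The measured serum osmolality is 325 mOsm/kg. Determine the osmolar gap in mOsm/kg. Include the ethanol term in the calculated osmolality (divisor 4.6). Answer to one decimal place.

11.9 mOsm/kg

Calculated osmolality = 2·Na + glucose/18 + urea + ethanol/4.6
= 2·138 + 118/18 + 7.1 + 108/4.6
= 276 + 6.56 + 7.10 + 23.48
= 313.14 mOsm/kg ≈ 313.1 mOsm/kg
Osmolar gap = measured − calculated = 325 − 313.1 = 11.9 mOsm/kg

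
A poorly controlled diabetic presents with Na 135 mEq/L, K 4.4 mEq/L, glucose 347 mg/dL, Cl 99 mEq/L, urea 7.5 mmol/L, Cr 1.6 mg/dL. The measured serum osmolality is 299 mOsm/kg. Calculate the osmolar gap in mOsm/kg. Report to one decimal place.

Calculated osmolality = 2·Na + glucose/18 + urea
= 2·135 + 347/18 + 7.5
= 270 + 19.28 + 7.50
= 296.78 mOsm/kg ≈ 296.8 mOsm/kg
Osmolar gap = measured − calculated = 299 − 296.8 = 2.2 mOsm/kg

2.2 mOsm/kg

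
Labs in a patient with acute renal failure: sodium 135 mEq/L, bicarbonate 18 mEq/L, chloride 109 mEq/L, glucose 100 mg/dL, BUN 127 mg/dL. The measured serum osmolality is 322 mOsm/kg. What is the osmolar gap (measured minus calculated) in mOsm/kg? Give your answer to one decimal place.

Calculated osmolality = 2·Na + glucose/18 + BUN/2.8
= 2·135 + 100/18 + 127/2.8
= 270 + 5.56 + 45.36
= 320.92 mOsm/kg ≈ 320.9 mOsm/kg
Osmolar gap = measured − calculated = 322 − 320.9 = 1.1 mOsm/kg

1.1 mOsm/kg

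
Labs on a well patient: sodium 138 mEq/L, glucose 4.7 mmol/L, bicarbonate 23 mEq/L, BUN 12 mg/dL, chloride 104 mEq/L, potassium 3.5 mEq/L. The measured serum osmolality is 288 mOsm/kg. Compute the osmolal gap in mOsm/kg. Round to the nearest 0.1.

Calculated osmolality = 2·Na + glucose + BUN/2.8
= 2·138 + 4.7 + 12/2.8
= 276 + 4.70 + 4.29
= 284.99 mOsm/kg ≈ 285.0 mOsm/kg
Osmolar gap = measured − calculated = 288 − 285.0 = 3.0 mOsm/kg

3.0 mOsm/kg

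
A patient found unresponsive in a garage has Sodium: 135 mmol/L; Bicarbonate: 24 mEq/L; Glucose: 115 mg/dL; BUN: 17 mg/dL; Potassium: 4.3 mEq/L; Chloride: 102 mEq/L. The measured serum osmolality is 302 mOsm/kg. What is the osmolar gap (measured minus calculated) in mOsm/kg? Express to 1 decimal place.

Calculated osmolality = 2·Na + glucose/18 + BUN/2.8
= 2·135 + 115/18 + 17/2.8
= 270 + 6.39 + 6.07
= 282.46 mOsm/kg ≈ 282.5 mOsm/kg
Osmolar gap = measured − calculated = 302 − 282.5 = 19.5 mOsm/kg

19.5 mOsm/kg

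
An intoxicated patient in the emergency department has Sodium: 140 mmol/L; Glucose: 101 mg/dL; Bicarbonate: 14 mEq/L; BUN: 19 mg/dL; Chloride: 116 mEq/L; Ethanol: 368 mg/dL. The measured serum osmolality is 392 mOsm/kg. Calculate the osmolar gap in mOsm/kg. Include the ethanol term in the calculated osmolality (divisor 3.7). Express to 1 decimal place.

Calculated osmolality = 2·Na + glucose/18 + BUN/2.8 + ethanol/3.7
= 2·140 + 101/18 + 19/2.8 + 368/3.7
= 280 + 5.61 + 6.79 + 99.46
= 391.86 mOsm/kg ≈ 391.9 mOsm/kg
Osmolar gap = measured − calculated = 392 − 391.9 = 0.1 mOsm/kg

0.1 mOsm/kg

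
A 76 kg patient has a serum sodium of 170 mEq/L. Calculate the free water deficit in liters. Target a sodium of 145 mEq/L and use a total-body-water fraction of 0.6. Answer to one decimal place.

TBW = 0.6 · 76 = 45.6 L
Free water deficit = TBW · (Na/145 − 1)
= 45.6 · (170/145 − 1)
= 45.6 · 0.1724
= 7.86 L

7.9 L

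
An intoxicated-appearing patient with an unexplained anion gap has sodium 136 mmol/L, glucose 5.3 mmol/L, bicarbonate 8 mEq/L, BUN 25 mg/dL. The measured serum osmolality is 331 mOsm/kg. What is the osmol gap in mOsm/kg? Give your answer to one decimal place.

44.8 mOsm/kg

Calculated osmolality = 2·Na + glucose + BUN/2.8
= 2·136 + 5.3 + 25/2.8
= 272 + 5.30 + 8.93
= 286.23 mOsm/kg ≈ 286.2 mOsm/kg
Osmolar gap = measured − calculated = 331 − 286.2 = 44.8 mOsm/kg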